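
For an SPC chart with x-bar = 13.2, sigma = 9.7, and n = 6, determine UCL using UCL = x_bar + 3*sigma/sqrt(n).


UCL = 13.2 + 3 * 9.7 / sqrt(6)

25.08


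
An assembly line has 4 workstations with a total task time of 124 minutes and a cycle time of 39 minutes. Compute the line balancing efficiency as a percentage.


Formula: Efficiency = Sum of Task Times / (N_stations * CT) * 100
Total station capacity = 4 stations * 39 min = 156 min
Efficiency = 124 / 156 * 100 = 79.5%

79.5%


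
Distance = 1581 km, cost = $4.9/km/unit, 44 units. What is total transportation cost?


TC = dist * cost * units = 1581 * 4.9 * 44 = $340863.60

$340863.60


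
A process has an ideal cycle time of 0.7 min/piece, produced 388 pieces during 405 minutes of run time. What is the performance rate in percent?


Formula: Performance = (Ideal CT * Total Count) / Run Time * 100
Ideal output time = 0.7 * 388 = 271.6 min
Performance = 271.6 / 405 * 100 = 67.1%

67.1%


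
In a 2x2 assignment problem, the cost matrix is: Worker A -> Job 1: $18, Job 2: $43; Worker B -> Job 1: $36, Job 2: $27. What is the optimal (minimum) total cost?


Option 1: A->1 + B->2 = $18 + $27 = $45
Option 2: A->2 + B->1 = $43 + $36 = $79
Min cost = min($45, $79) = $45

$45


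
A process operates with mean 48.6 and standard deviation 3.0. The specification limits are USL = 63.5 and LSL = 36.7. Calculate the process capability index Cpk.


Cpu = (63.5 - 48.6) / (3 * 3.0) = 1.66
Cpl = (48.6 - 36.7) / (3 * 3.0) = 1.32
Cpk = min(1.66, 1.32) = 1.32

1.32


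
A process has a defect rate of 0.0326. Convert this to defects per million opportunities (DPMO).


DPMO = defect_rate * 1000000 = 0.0326 * 1000000

32600


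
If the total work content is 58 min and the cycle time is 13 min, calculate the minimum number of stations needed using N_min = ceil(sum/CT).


Formula: N_min = ceil(Sum of Task Times / Cycle Time)
N_min = ceil(58 min / 13 min) = ceil(4.4615)
N_min = 5 stations

5


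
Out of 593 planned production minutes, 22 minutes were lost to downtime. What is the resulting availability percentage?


Formula: Availability = (Planned Time - Downtime) / Planned Time * 100
Uptime = 593 - 22 = 571 min
Availability = 571 / 593 * 100 = 96.3%

96.3%


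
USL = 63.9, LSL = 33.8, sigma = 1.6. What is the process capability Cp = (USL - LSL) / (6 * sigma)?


Cp = (63.9 - 33.8) / (6 * 1.6)

3.14


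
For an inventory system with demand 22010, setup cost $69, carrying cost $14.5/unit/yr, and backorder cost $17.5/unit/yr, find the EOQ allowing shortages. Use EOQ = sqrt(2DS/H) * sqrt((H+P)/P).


Formula: EOQ* = sqrt(2DS/H) * sqrt((H+P)/P)
Base EOQ = sqrt(2*22010*69/14.5) = 457.68 units
Correction = sqrt((14.5+17.5)/17.5) = 1.35225
EOQ* = 457.68 * 1.35225 = 618.9 units

618.9 units


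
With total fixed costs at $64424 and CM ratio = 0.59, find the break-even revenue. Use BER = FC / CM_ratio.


Formula: BER = Fixed Costs / Contribution Margin Ratio
BER = $64424 / 0.59
BER = $109193.22 (to the nearest cent)

$109193.22


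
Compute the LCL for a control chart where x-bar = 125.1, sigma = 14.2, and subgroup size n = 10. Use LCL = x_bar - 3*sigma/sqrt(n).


LCL = 125.1 - 3 * 14.2 / sqrt(10)

111.63


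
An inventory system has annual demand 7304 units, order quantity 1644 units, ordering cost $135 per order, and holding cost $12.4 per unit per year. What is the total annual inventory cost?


TC = 7304/1644 * 135 + 1644/2 * 12.4

$10792.58


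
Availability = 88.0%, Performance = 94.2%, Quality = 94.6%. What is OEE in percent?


Formula: OEE = Availability * Performance * Quality / 10000
A * P = 88.0% * 94.2% / 100 = 82.9%
OEE = 82.9% * 94.6% / 100 = 78.4%

78.4%


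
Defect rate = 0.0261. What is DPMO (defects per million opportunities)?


DPMO = defect_rate * 1000000 = 0.0261 * 1000000

26100


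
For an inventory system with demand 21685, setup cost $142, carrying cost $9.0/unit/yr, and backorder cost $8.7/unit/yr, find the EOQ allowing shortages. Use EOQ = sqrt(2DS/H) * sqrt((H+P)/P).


Formula: EOQ* = sqrt(2DS/H) * sqrt((H+P)/P)
Base EOQ = sqrt(2*21685*142/9.0) = 827.21 units
Correction = sqrt((9.0+8.7)/8.7) = 1.42635
EOQ* = 827.21 * 1.42635 = 1179.9 units

1179.9 units


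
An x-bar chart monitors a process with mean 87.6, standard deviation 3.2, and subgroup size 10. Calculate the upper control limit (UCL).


UCL = 87.6 + 3 * 3.2 / sqrt(10)

90.64


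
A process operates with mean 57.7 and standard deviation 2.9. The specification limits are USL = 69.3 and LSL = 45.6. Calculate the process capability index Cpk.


Cpu = (69.3 - 57.7) / (3 * 2.9) = 1.33
Cpl = (57.7 - 45.6) / (3 * 2.9) = 1.39
Cpk = min(1.33, 1.39) = 1.33

1.33


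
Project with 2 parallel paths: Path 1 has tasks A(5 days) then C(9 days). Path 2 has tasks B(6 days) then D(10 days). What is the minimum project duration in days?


Path 1 = 5 + 9 = 14 days
Path 2 = 6 + 10 = 16 days
Duration = max(14, 16) = 16 days

16 days


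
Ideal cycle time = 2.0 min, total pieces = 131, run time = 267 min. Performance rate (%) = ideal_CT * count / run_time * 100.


Formula: Performance = (Ideal CT * Total Count) / Run Time * 100
Ideal output time = 2.0 * 131 = 262.0 min
Performance = 262.0 / 267 * 100 = 98.1%

98.1%


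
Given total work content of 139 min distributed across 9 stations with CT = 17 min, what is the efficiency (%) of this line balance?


Formula: Efficiency = Sum of Task Times / (N_stations * CT) * 100
Total station capacity = 9 stations * 17 min = 153 min
Efficiency = 139 / 153 * 100 = 90.8%

90.8%


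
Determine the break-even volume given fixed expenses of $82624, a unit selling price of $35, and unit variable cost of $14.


Formula: BEQ = Fixed Costs / (Price - Variable Cost)
Contribution margin = $35 - $14 = $21/unit
BEQ = ceil($82624 / $21/unit) = ceil(3934.48) = 3935 units

3935 units


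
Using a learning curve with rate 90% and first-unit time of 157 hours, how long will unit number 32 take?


Formula: T_n = T_1 * (learning_rate)^(log2(n)) where learning_rate = rate/100
Doublings = log2(32) = 5
T_n = 157 * 0.9^5
T_n = 157 * 0.5905 = 92.7 hours

92.7 hours


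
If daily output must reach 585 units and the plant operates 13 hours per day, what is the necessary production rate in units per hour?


Formula: Production Rate = Daily Demand / Available Hours
Rate = 585 units/day / 13 hours/day
Rate = 45.0 units/hour

45.0 units/hour


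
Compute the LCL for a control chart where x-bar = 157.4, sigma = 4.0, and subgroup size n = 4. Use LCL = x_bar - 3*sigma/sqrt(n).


LCL = 157.4 - 3 * 4.0 / sqrt(4)

151.4


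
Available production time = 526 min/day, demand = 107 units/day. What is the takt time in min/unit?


Formula: Takt Time = Available Production Time / Customer Demand
Takt = 526 min/day / 107 units/day
Takt = 4.92 min/unit

4.92 min/unit


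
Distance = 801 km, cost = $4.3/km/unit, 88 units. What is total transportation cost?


TC = dist * cost * units = 801 * 4.3 * 88 = $303098.40

$303098.40


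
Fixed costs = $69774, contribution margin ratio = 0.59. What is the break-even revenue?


Formula: BER = Fixed Costs / Contribution Margin Ratio
BER = $69774 / 0.59
BER = $118261.02 (to the nearest cent)

$118261.02


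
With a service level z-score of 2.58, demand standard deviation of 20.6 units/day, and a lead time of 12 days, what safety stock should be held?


Formula: SS = z * sigma_d * sqrt(LT)
sqrt(LT) = sqrt(12) = 3.4641
SS = 2.58 * 20.6 * 3.4641
SS = 184.1 units

184.1 units


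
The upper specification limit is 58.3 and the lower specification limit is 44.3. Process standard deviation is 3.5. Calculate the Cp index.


Cp = (58.3 - 44.3) / (6 * 3.5)

0.67


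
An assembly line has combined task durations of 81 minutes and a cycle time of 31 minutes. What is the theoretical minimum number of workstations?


Formula: N_min = ceil(Sum of Task Times / Cycle Time)
N_min = ceil(81 min / 31 min) = ceil(2.6129)
N_min = 3 stations

3


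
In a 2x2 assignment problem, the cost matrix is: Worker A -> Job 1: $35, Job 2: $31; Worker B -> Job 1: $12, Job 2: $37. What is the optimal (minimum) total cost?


Option 1: A->1 + B->2 = $35 + $37 = $72
Option 2: A->2 + B->1 = $31 + $12 = $43
Min cost = min($72, $43) = $43

$43


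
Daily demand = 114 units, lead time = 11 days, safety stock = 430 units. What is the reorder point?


Formula: ROP = (Daily Demand * Lead Time) + Safety Stock
Demand during lead time = 114 * 11 = 1254 units
ROP = 1254 + 430 = 1684 units

1684 units


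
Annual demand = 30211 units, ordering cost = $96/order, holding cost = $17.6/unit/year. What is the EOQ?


Formula: EOQ = sqrt(2 * D * S / H)
Numerator: 2 * 30211 * 96 = 5800512
2DS/H = 5800512 / 17.6 = 329574.5
EOQ = sqrt(329574.5) = 574.1 units

574.1 units


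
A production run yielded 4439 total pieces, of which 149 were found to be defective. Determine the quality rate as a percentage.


Formula: Quality Rate = Good Pieces / Total Pieces * 100
Good pieces = 4439 - 149 = 4290
QR = 4290 / 4439 * 100 = 96.6%

96.6%


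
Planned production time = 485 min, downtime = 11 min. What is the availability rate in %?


Formula: Availability = (Planned Time - Downtime) / Planned Time * 100
Uptime = 485 - 11 = 474 min
Availability = 474 / 485 * 100 = 97.7%

97.7%


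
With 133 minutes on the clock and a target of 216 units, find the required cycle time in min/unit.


Formula: CT = Available Time / Number of Units
CT = 133 min / 216 units
CT = 0.62 min/unit

0.62 min/unit


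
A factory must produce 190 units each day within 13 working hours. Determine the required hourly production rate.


Formula: Production Rate = Daily Demand / Available Hours
Rate = 190 units/day / 13 hours/day
Rate = 14.6 units/hour

14.6 units/hour


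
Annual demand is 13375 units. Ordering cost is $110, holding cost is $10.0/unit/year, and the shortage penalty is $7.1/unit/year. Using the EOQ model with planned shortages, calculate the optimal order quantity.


Formula: EOQ* = sqrt(2DS/H) * sqrt((H+P)/P)
Base EOQ = sqrt(2*13375*110/10.0) = 542.45 units
Correction = sqrt((10.0+7.1)/7.1) = 1.55192
EOQ* = 542.45 * 1.55192 = 841.8 units

841.8 units


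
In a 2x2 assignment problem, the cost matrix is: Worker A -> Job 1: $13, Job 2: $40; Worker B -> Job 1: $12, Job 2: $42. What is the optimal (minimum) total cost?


Option 1: A->1 + B->2 = $13 + $42 = $55
Option 2: A->2 + B->1 = $40 + $12 = $52
Min cost = min($55, $52) = $52

$52


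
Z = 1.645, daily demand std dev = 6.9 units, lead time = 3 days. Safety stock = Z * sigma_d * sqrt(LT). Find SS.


Formula: SS = z * sigma_d * sqrt(LT)
sqrt(LT) = sqrt(3) = 1.7321
SS = 1.645 * 6.9 * 1.7321
SS = 19.7 units

19.7 units


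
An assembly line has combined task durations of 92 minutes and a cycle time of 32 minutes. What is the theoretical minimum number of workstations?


Formula: N_min = ceil(Sum of Task Times / Cycle Time)
N_min = ceil(92 min / 32 min) = ceil(2.875)
N_min = 3 stations

3


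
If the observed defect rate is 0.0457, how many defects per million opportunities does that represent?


DPMO = defect_rate * 1000000 = 0.0457 * 1000000

45700


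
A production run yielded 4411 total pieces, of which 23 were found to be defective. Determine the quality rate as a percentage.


Formula: Quality Rate = Good Pieces / Total Pieces * 100
Good pieces = 4411 - 23 = 4388
QR = 4388 / 4411 * 100 = 99.5%

99.5%


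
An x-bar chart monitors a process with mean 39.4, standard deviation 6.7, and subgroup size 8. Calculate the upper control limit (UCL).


UCL = 39.4 + 3 * 6.7 / sqrt(8)

46.51


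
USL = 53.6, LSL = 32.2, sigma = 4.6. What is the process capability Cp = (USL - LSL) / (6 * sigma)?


Cp = (53.6 - 32.2) / (6 * 4.6)

0.78


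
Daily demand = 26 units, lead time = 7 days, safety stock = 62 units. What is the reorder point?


Formula: ROP = (Daily Demand * Lead Time) + Safety Stock
Demand during lead time = 26 * 7 = 182 units
ROP = 182 + 62 = 244 units

244 units


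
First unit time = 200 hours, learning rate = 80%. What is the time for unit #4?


Formula: T_n = T_1 * (learning_rate)^(log2(n)) where learning_rate = rate/100
Doublings = log2(4) = 2
T_n = 200 * 0.8^2
T_n = 200 * 0.64 = 128.0 hours

128.0 hours


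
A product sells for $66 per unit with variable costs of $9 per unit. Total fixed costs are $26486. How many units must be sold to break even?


Formula: BEQ = Fixed Costs / (Price - Variable Cost)
Contribution margin = $66 - $9 = $57/unit
BEQ = ceil($26486 / $57/unit) = ceil(464.67) = 465 units

465 units


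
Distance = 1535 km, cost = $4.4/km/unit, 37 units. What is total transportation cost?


TC = dist * cost * units = 1535 * 4.4 * 37 = $249898.00

$249898.00


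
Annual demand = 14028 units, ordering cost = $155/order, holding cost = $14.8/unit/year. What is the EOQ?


Formula: EOQ = sqrt(2 * D * S / H)
Numerator: 2 * 14028 * 155 = 4348680
2DS/H = 4348680 / 14.8 = 293829.7
EOQ = sqrt(293829.7) = 542.1 units

542.1 units


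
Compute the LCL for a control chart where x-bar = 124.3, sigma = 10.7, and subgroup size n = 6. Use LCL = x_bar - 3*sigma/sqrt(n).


LCL = 124.3 - 3 * 10.7 / sqrt(6)

111.2


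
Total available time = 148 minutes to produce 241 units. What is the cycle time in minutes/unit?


Formula: CT = Available Time / Number of Units
CT = 148 min / 241 units
CT = 0.61 min/unit

0.61 min/unit


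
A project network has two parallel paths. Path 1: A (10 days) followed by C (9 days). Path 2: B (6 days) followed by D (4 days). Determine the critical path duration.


Path 1 = 10 + 9 = 19 days
Path 2 = 6 + 4 = 10 days
Duration = max(19, 10) = 19 days

19 days


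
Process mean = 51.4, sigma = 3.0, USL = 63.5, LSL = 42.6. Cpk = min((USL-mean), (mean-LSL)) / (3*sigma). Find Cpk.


Cpu = (63.5 - 51.4) / (3 * 3.0) = 1.34
Cpl = (51.4 - 42.6) / (3 * 3.0) = 0.98
Cpk = min(1.34, 0.98) = 0.98

0.98


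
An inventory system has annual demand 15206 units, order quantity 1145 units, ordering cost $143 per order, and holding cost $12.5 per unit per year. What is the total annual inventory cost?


TC = 15206/1145 * 143 + 1145/2 * 12.5

$9055.34


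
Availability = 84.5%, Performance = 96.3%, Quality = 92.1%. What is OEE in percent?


Formula: OEE = Availability * Performance * Quality / 10000
A * P = 84.5% * 96.3% / 100 = 81.37%
OEE = 81.37% * 92.1% / 100 = 74.9%

74.9%


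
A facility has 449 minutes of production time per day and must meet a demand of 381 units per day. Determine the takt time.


Formula: Takt Time = Available Production Time / Customer Demand
Takt = 449 min/day / 381 units/day
Takt = 1.18 min/unit

1.18 min/unit


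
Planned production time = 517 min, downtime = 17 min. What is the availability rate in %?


Formula: Availability = (Planned Time - Downtime) / Planned Time * 100
Uptime = 517 - 17 = 500 min
Availability = 500 / 517 * 100 = 96.7%

96.7%


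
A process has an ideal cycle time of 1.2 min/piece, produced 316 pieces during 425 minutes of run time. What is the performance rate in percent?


Formula: Performance = (Ideal CT * Total Count) / Run Time * 100
Ideal output time = 1.2 * 316 = 379.2 min
Performance = 379.2 / 425 * 100 = 89.2%

89.2%


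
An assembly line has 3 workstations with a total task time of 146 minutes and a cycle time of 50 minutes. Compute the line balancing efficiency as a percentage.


Formula: Efficiency = Sum of Task Times / (N_stations * CT) * 100
Total station capacity = 3 stations * 50 min = 150 min
Efficiency = 146 / 150 * 100 = 97.3%

97.3%


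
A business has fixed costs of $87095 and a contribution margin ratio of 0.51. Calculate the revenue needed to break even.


Formula: BER = Fixed Costs / Contribution Margin Ratio
BER = $87095 / 0.51
BER = $170774.51 (to the nearest cent)

$170774.51


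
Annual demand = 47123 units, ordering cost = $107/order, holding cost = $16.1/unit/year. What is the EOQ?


Formula: EOQ = sqrt(2 * D * S / H)
Numerator: 2 * 47123 * 107 = 10084322
2DS/H = 10084322 / 16.1 = 626355.4
EOQ = sqrt(626355.4) = 791.4 units

791.4 units


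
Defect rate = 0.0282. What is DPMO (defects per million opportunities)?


DPMO = defect_rate * 1000000 = 0.0282 * 1000000

28200


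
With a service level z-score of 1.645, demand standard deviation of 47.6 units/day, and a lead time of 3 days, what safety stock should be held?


Formula: SS = z * sigma_d * sqrt(LT)
sqrt(LT) = sqrt(3) = 1.7321
SS = 1.645 * 47.6 * 1.7321
SS = 135.6 units

135.6 units


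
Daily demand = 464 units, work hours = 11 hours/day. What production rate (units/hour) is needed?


Formula: Production Rate = Daily Demand / Available Hours
Rate = 464 units/day / 11 hours/day
Rate = 42.2 units/hour

42.2 units/hour


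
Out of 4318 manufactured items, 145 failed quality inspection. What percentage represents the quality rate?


Formula: Quality Rate = Good Pieces / Total Pieces * 100
Good pieces = 4318 - 145 = 4173
QR = 4173 / 4318 * 100 = 96.6%

96.6%


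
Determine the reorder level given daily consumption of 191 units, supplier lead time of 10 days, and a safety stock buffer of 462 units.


Formula: ROP = (Daily Demand * Lead Time) + Safety Stock
Demand during lead time = 191 * 10 = 1910 units
ROP = 1910 + 462 = 2372 units

2372 units


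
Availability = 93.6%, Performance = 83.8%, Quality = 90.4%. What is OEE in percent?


Formula: OEE = Availability * Performance * Quality / 10000
A * P = 93.6% * 83.8% / 100 = 78.44%
OEE = 78.44% * 90.4% / 100 = 70.9%

70.9%


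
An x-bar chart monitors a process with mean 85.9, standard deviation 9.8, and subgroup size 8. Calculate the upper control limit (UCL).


UCL = 85.9 + 3 * 9.8 / sqrt(8)

96.29


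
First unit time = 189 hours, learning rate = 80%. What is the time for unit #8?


Formula: T_n = T_1 * (learning_rate)^(log2(n)) where learning_rate = rate/100
Doublings = log2(8) = 3
T_n = 189 * 0.8^3
T_n = 189 * 0.512 = 96.8 hours

96.8 hours


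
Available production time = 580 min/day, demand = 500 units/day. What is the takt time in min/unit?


Formula: Takt Time = Available Production Time / Customer Demand
Takt = 580 min/day / 500 units/day
Takt = 1.16 min/unit

1.16 min/unit


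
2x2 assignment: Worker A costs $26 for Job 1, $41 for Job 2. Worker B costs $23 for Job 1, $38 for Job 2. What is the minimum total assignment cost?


Option 1: A->1 + B->2 = $26 + $38 = $64
Option 2: A->2 + B->1 = $41 + $23 = $64
Min cost = min($64, $64) = $64

$64


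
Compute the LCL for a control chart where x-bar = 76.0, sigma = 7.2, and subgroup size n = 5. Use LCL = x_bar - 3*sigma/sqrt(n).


LCL = 76.0 - 3 * 7.2 / sqrt(5)

66.34


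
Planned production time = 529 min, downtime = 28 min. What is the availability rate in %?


Formula: Availability = (Planned Time - Downtime) / Planned Time * 100
Uptime = 529 - 28 = 501 min
Availability = 501 / 529 * 100 = 94.7%

94.7%


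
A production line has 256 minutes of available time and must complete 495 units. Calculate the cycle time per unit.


Formula: CT = Available Time / Number of Units
CT = 256 min / 495 units
CT = 0.52 min/unit

0.52 min/unit


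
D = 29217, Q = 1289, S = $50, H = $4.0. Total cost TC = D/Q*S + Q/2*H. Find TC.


TC = 29217/1289 * 50 + 1289/2 * 4.0

$3711.32


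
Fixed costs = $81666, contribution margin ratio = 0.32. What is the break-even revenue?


Formula: BER = Fixed Costs / Contribution Margin Ratio
BER = $81666 / 0.32
BER = $255206.25 (to the nearest cent)

$255206.25


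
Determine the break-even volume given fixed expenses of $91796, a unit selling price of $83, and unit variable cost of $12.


Formula: BEQ = Fixed Costs / (Price - Variable Cost)
Contribution margin = $83 - $12 = $71/unit
BEQ = ceil($91796 / $71/unit) = ceil(1292.9) = 1293 units

1293 units


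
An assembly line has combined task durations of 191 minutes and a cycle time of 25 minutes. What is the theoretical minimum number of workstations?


Formula: N_min = ceil(Sum of Task Times / Cycle Time)
N_min = ceil(191 min / 25 min) = ceil(7.64)
N_min = 8 stations

8


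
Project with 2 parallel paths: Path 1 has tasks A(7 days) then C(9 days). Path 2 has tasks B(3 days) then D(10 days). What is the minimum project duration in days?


Path 1 = 7 + 9 = 16 days
Path 2 = 3 + 10 = 13 days
Duration = max(16, 13) = 16 days

16 days


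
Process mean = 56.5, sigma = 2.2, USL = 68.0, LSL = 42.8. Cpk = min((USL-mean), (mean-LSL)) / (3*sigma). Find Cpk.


Cpu = (68.0 - 56.5) / (3 * 2.2) = 1.74
Cpl = (56.5 - 42.8) / (3 * 2.2) = 2.08
Cpk = min(1.74, 2.08) = 1.74

1.74


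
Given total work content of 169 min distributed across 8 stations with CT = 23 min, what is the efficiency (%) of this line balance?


Formula: Efficiency = Sum of Task Times / (N_stations * CT) * 100
Total station capacity = 8 stations * 23 min = 184 min
Efficiency = 169 / 184 * 100 = 91.8%

91.8%


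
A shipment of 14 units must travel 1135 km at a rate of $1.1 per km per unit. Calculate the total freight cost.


TC = dist * cost * units = 1135 * 1.1 * 14 = $17479.00

$17479.00


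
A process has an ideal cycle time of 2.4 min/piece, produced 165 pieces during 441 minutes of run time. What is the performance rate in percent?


Formula: Performance = (Ideal CT * Total Count) / Run Time * 100
Ideal output time = 2.4 * 165 = 396.0 min
Performance = 396.0 / 441 * 100 = 89.8%

89.8%


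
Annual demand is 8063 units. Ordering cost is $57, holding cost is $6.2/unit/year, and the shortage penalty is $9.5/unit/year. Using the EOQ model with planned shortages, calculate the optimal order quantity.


Formula: EOQ* = sqrt(2DS/H) * sqrt((H+P)/P)
Base EOQ = sqrt(2*8063*57/6.2) = 385.04 units
Correction = sqrt((6.2+9.5)/9.5) = 1.28555
EOQ* = 385.04 * 1.28555 = 495.0 units

495.0 units


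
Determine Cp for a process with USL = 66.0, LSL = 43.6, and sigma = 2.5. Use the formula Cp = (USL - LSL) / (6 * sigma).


Cp = (66.0 - 43.6) / (6 * 2.5)

1.49


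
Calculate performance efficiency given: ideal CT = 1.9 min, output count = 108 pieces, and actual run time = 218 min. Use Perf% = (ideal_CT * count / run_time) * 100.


Formula: Performance = (Ideal CT * Total Count) / Run Time * 100
Ideal output time = 1.9 * 108 = 205.2 min
Performance = 205.2 / 218 * 100 = 94.1%

94.1%


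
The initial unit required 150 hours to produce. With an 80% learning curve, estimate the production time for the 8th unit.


Formula: T_n = T_1 * (learning_rate)^(log2(n)) where learning_rate = rate/100
Doublings = log2(8) = 3
T_n = 150 * 0.8^3
T_n = 150 * 0.512 = 76.8 hours

76.8 hours


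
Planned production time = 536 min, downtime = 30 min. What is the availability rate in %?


Formula: Availability = (Planned Time - Downtime) / Planned Time * 100
Uptime = 536 - 30 = 506 min
Availability = 506 / 536 * 100 = 94.4%

94.4%


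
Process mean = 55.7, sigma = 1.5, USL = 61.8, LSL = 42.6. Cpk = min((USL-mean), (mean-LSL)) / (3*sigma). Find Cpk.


Cpu = (61.8 - 55.7) / (3 * 1.5) = 1.36
Cpl = (55.7 - 42.6) / (3 * 1.5) = 2.91
Cpk = min(1.36, 2.91) = 1.36

1.36


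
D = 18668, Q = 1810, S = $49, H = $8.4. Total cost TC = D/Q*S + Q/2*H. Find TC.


TC = 18668/1810 * 49 + 1810/2 * 8.4

$8107.38


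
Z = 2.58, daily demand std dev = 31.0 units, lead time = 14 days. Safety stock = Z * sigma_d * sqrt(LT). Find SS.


Formula: SS = z * sigma_d * sqrt(LT)
sqrt(LT) = sqrt(14) = 3.7417
SS = 2.58 * 31.0 * 3.7417
SS = 299.3 units

299.3 units


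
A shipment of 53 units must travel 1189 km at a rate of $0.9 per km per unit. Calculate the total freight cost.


TC = dist * cost * units = 1189 * 0.9 * 53 = $56715.30

$56715.30


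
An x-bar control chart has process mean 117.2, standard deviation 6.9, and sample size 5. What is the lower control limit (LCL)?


LCL = 117.2 - 3 * 6.9 / sqrt(5)

107.94


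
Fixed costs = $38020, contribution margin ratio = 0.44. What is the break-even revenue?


Formula: BER = Fixed Costs / Contribution Margin Ratio
BER = $38020 / 0.44
BER = $86409.09 (to the nearest cent)

$86409.09


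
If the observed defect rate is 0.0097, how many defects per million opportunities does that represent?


DPMO = defect_rate * 1000000 = 0.0097 * 1000000

9700


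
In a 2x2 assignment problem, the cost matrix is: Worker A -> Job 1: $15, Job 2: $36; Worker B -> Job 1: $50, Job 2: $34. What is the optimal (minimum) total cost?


Option 1: A->1 + B->2 = $15 + $34 = $49
Option 2: A->2 + B->1 = $36 + $50 = $86
Min cost = min($49, $86) = $49

$49


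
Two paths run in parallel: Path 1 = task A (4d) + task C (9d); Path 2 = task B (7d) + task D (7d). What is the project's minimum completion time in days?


Path 1 = 4 + 9 = 13 days
Path 2 = 7 + 7 = 14 days
Duration = max(13, 14) = 14 days

14 days


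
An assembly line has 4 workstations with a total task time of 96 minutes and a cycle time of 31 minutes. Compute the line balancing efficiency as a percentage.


Formula: Efficiency = Sum of Task Times / (N_stations * CT) * 100
Total station capacity = 4 stations * 31 min = 124 min
Efficiency = 96 / 124 * 100 = 77.4%

77.4%


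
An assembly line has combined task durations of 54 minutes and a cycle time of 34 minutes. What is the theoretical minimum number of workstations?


Formula: N_min = ceil(Sum of Task Times / Cycle Time)
N_min = ceil(54 min / 34 min) = ceil(1.5882)
N_min = 2 stations

2


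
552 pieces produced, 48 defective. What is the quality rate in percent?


Formula: Quality Rate = Good Pieces / Total Pieces * 100
Good pieces = 552 - 48 = 504
QR = 504 / 552 * 100 = 91.3%

91.3%


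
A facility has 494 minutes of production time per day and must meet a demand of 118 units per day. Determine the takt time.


Formula: Takt Time = Available Production Time / Customer Demand
Takt = 494 min/day / 118 units/day
Takt = 4.19 min/unit

4.19 min/unit


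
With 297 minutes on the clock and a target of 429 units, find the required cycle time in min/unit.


Formula: CT = Available Time / Number of Units
CT = 297 min / 429 units
CT = 0.69 min/unit

0.69 min/unit


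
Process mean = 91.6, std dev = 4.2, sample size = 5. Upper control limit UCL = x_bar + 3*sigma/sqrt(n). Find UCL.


UCL = 91.6 + 3 * 4.2 / sqrt(5)

97.23


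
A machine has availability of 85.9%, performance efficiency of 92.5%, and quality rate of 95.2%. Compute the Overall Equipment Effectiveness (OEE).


Formula: OEE = Availability * Performance * Quality / 10000
A * P = 85.9% * 92.5% / 100 = 79.46%
OEE = 79.46% * 95.2% / 100 = 75.6%

75.6%


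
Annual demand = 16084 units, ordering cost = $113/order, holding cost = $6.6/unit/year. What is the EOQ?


Formula: EOQ = sqrt(2 * D * S / H)
Numerator: 2 * 16084 * 113 = 3634984
2DS/H = 3634984 / 6.6 = 550755.2
EOQ = sqrt(550755.2) = 742.1 units

742.1 units


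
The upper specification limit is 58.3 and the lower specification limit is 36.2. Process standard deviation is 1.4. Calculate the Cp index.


Cp = (58.3 - 36.2) / (6 * 1.4)

2.63


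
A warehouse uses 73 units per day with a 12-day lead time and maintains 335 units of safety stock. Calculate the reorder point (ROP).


Formula: ROP = (Daily Demand * Lead Time) + Safety Stock
Demand during lead time = 73 * 12 = 876 units
ROP = 876 + 335 = 1211 units

1211 units


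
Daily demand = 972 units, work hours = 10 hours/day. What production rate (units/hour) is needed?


Formula: Production Rate = Daily Demand / Available Hours
Rate = 972 units/day / 10 hours/day
Rate = 97.2 units/hour

97.2 units/hour


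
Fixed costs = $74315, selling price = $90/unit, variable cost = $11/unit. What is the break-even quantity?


Formula: BEQ = Fixed Costs / (Price - Variable Cost)
Contribution margin = $90 - $11 = $79/unit
BEQ = ceil($74315 / $79/unit) = ceil(940.7) = 941 units

941 units


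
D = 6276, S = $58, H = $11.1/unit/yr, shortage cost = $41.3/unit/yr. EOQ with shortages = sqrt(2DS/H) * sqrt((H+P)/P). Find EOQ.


Formula: EOQ* = sqrt(2DS/H) * sqrt((H+P)/P)
Base EOQ = sqrt(2*6276*58/11.1) = 256.1 units
Correction = sqrt((11.1+41.3)/41.3) = 1.12639
EOQ* = 256.1 * 1.12639 = 288.5 units

288.5 units


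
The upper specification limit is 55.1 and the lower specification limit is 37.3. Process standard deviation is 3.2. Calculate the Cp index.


Cp = (55.1 - 37.3) / (6 * 3.2)

0.93


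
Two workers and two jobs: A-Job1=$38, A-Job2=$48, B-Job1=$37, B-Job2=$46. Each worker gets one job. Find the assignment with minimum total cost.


Option 1: A->1 + B->2 = $38 + $46 = $84
Option 2: A->2 + B->1 = $48 + $37 = $85
Min cost = min($84, $85) = $84

$84


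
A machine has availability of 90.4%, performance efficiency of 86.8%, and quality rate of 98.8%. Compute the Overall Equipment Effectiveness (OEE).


Formula: OEE = Availability * Performance * Quality / 10000
A * P = 90.4% * 86.8% / 100 = 78.47%
OEE = 78.47% * 98.8% / 100 = 77.5%

77.5%


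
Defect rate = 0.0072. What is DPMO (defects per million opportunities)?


DPMO = defect_rate * 1000000 = 0.0072 * 1000000

7200


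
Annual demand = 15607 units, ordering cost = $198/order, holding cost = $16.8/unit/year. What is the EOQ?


Formula: EOQ = sqrt(2 * D * S / H)
Numerator: 2 * 15607 * 198 = 6180372
2DS/H = 6180372 / 16.8 = 367879.3
EOQ = sqrt(367879.3) = 606.5 units

606.5 units


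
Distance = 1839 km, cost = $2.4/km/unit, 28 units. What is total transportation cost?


TC = dist * cost * units = 1839 * 2.4 * 28 = $123580.80

$123580.80


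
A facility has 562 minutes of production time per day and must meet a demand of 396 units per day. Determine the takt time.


Formula: Takt Time = Available Production Time / Customer Demand
Takt = 562 min/day / 396 units/day
Takt = 1.42 min/unit

1.42 min/unit


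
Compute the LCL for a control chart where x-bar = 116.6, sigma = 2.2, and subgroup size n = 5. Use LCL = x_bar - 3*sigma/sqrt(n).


LCL = 116.6 - 3 * 2.2 / sqrt(5)

113.65


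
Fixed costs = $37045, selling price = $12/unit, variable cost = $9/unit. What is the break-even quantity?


Formula: BEQ = Fixed Costs / (Price - Variable Cost)
Contribution margin = $12 - $9 = $3/unit
BEQ = ceil($37045 / $3/unit) = ceil(12348.33) = 12349 units

12349 units


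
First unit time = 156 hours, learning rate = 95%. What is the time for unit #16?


Formula: T_n = T_1 * (learning_rate)^(log2(n)) where learning_rate = rate/100
Doublings = log2(16) = 4
T_n = 156 * 0.95^4
T_n = 156 * 0.8145 = 127.1 hours

127.1 hours


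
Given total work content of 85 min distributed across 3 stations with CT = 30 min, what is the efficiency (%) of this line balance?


Formula: Efficiency = Sum of Task Times / (N_stations * CT) * 100
Total station capacity = 3 stations * 30 min = 90 min
Efficiency = 85 / 90 * 100 = 94.4%

94.4%


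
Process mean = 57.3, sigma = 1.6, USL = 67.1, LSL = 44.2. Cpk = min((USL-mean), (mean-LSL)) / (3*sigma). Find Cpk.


Cpu = (67.1 - 57.3) / (3 * 1.6) = 2.04
Cpl = (57.3 - 44.2) / (3 * 1.6) = 2.73
Cpk = min(2.04, 2.73) = 2.04

2.04


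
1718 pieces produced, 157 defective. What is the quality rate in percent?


Formula: Quality Rate = Good Pieces / Total Pieces * 100
Good pieces = 1718 - 157 = 1561
QR = 1561 / 1718 * 100 = 90.9%

90.9%


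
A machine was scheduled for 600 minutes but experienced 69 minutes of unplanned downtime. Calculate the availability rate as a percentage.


Formula: Availability = (Planned Time - Downtime) / Planned Time * 100
Uptime = 600 - 69 = 531 min
Availability = 531 / 600 * 100 = 88.5%

88.5%


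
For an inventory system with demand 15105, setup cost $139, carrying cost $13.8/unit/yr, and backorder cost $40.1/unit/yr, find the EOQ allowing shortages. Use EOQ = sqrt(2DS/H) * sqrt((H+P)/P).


Formula: EOQ* = sqrt(2DS/H) * sqrt((H+P)/P)
Base EOQ = sqrt(2*15105*139/13.8) = 551.62 units
Correction = sqrt((13.8+40.1)/40.1) = 1.15937
EOQ* = 551.62 * 1.15937 = 639.5 units

639.5 units


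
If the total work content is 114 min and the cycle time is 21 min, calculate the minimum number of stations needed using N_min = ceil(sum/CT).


Formula: N_min = ceil(Sum of Task Times / Cycle Time)
N_min = ceil(114 min / 21 min) = ceil(5.4286)
N_min = 6 stations

6


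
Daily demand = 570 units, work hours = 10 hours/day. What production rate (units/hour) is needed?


Formula: Production Rate = Daily Demand / Available Hours
Rate = 570 units/day / 10 hours/day
Rate = 57.0 units/hour

57.0 units/hour


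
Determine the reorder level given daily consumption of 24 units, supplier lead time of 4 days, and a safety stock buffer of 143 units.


Formula: ROP = (Daily Demand * Lead Time) + Safety Stock
Demand during lead time = 24 * 4 = 96 units
ROP = 96 + 143 = 239 units

239 units


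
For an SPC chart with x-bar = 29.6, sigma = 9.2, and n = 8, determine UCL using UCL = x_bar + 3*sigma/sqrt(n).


UCL = 29.6 + 3 * 9.2 / sqrt(8)

39.36


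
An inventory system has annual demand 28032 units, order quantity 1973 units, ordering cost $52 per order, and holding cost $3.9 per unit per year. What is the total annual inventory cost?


TC = 28032/1973 * 52 + 1973/2 * 3.9

$4586.16


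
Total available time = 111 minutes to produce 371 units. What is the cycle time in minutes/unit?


Formula: CT = Available Time / Number of Units
CT = 111 min / 371 units
CT = 0.3 min/unit

0.3 min/unit


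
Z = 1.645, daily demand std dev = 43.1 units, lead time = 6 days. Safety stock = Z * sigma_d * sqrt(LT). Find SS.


Formula: SS = z * sigma_d * sqrt(LT)
sqrt(LT) = sqrt(6) = 2.4495
SS = 1.645 * 43.1 * 2.4495
SS = 173.7 units

173.7 units


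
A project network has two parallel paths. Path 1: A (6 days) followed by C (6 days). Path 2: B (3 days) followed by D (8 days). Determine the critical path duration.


Path 1 = 6 + 6 = 12 days
Path 2 = 3 + 8 = 11 days
Duration = max(12, 11) = 12 days

12 days


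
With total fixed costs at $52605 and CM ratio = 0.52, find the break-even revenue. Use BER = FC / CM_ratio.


Formula: BER = Fixed Costs / Contribution Margin Ratio
BER = $52605 / 0.52
BER = $101163.46 (to the nearest cent)

$101163.46


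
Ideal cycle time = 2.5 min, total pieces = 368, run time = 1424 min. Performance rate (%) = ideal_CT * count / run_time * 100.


Formula: Performance = (Ideal CT * Total Count) / Run Time * 100
Ideal output time = 2.5 * 368 = 920.0 min
Performance = 920.0 / 1424 * 100 = 64.6%

64.6%


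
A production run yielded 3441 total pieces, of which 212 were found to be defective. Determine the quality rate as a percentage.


Formula: Quality Rate = Good Pieces / Total Pieces * 100
Good pieces = 3441 - 212 = 3229
QR = 3229 / 3441 * 100 = 93.8%

93.8%


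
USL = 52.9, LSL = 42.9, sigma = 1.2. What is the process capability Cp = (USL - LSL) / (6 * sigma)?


Cp = (52.9 - 42.9) / (6 * 1.2)

1.39


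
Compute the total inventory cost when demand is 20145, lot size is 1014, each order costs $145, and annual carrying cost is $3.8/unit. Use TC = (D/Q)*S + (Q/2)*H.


TC = 20145/1014 * 145 + 1014/2 * 3.8

$4807.30


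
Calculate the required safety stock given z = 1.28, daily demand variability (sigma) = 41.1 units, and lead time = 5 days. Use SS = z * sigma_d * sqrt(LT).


Formula: SS = z * sigma_d * sqrt(LT)
sqrt(LT) = sqrt(5) = 2.2361
SS = 1.28 * 41.1 * 2.2361
SS = 117.6 units

117.6 units


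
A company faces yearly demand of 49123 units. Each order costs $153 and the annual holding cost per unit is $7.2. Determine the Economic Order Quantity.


Formula: EOQ = sqrt(2 * D * S / H)
Numerator: 2 * 49123 * 153 = 15031638
2DS/H = 15031638 / 7.2 = 2087727.5
EOQ = sqrt(2087727.5) = 1444.9 units

1444.9 units


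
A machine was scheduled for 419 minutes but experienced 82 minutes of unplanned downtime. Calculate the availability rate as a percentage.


Formula: Availability = (Planned Time - Downtime) / Planned Time * 100
Uptime = 419 - 82 = 337 min
Availability = 337 / 419 * 100 = 80.4%

80.4%


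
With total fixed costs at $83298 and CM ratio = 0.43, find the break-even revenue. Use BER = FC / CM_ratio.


Formula: BER = Fixed Costs / Contribution Margin Ratio
BER = $83298 / 0.43
BER = $193716.28 (to the nearest cent)

$193716.28


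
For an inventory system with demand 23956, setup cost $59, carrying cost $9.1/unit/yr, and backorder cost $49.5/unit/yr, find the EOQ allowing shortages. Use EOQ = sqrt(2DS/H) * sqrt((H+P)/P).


Formula: EOQ* = sqrt(2DS/H) * sqrt((H+P)/P)
Base EOQ = sqrt(2*23956*59/9.1) = 557.35 units
Correction = sqrt((9.1+49.5)/49.5) = 1.08804
EOQ* = 557.35 * 1.08804 = 606.4 units

606.4 units


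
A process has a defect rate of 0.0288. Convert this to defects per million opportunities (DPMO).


DPMO = defect_rate * 1000000 = 0.0288 * 1000000

28800


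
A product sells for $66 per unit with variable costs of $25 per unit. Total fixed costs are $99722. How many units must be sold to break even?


Formula: BEQ = Fixed Costs / (Price - Variable Cost)
Contribution margin = $66 - $25 = $41/unit
BEQ = ceil($99722 / $41/unit) = ceil(2432.24) = 2433 units

2433 units


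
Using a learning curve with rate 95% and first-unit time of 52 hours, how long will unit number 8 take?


Formula: T_n = T_1 * (learning_rate)^(log2(n)) where learning_rate = rate/100
Doublings = log2(8) = 3
T_n = 52 * 0.95^3
T_n = 52 * 0.8574 = 44.6 hours

44.6 hours


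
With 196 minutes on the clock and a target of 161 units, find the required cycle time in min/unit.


Formula: CT = Available Time / Number of Units
CT = 196 min / 161 units
CT = 1.22 min/unit

1.22 min/unit


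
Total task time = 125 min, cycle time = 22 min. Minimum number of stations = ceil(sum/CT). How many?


Formula: N_min = ceil(Sum of Task Times / Cycle Time)
N_min = ceil(125 min / 22 min) = ceil(5.6818)
N_min = 6 stations

6


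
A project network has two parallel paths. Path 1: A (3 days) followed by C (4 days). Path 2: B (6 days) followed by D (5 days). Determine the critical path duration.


Path 1 = 3 + 4 = 7 days
Path 2 = 6 + 5 = 11 days
Duration = max(7, 11) = 11 days

11 days


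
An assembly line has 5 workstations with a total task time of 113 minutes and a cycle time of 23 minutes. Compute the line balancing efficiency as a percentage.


Formula: Efficiency = Sum of Task Times / (N_stations * CT) * 100
Total station capacity = 5 stations * 23 min = 115 min
Efficiency = 113 / 115 * 100 = 98.3%

98.3%


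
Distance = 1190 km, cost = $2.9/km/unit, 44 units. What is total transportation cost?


TC = dist * cost * units = 1190 * 2.9 * 44 = $151844.00

$151844.00


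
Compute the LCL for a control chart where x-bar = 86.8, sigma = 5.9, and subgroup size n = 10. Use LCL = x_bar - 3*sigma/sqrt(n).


LCL = 86.8 - 3 * 5.9 / sqrt(10)

81.2


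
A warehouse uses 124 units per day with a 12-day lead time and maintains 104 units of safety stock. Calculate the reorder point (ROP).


Formula: ROP = (Daily Demand * Lead Time) + Safety Stock
Demand during lead time = 124 * 12 = 1488 units
ROP = 1488 + 104 = 1592 units

1592 units


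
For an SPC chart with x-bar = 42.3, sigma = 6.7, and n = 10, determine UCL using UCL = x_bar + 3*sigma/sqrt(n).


UCL = 42.3 + 3 * 6.7 / sqrt(10)

48.66


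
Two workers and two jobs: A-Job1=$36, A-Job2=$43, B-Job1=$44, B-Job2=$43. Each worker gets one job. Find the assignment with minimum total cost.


Option 1: A->1 + B->2 = $36 + $43 = $79
Option 2: A->2 + B->1 = $43 + $44 = $87
Min cost = min($79, $87) = $79

$79


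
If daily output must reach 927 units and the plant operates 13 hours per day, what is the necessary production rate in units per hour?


Formula: Production Rate = Daily Demand / Available Hours
Rate = 927 units/day / 13 hours/day
Rate = 71.3 units/hour

71.3 units/hour
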